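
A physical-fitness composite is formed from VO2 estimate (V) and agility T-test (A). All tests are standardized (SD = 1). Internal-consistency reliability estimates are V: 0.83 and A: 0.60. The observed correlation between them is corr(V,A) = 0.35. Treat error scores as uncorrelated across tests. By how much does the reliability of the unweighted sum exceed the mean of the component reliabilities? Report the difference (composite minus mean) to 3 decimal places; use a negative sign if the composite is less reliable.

Var(sum) = 2 + 0.7 = 2.7; true-score variance = 1.43 + 0.7 = 2.13; composite reliability = 0.7889.
Mean component reliability = 0.7150.
Difference = 0.7889 − 0.7150 = 0.074.

0.074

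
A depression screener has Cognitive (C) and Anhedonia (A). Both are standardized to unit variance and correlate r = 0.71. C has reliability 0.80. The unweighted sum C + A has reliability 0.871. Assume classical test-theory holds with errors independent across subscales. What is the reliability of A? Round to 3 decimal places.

Var(C+A) = 2 + 2·0.71 = 3.420.
True-score variance = ρ_C + ρ_A + 2·0.71, so 0.871 = (0.80 + ρ_A + 1.42) / 3.420.
ρ_A = 0.871·3.420 − 0.80 − 1.42 = 0.759.

0.759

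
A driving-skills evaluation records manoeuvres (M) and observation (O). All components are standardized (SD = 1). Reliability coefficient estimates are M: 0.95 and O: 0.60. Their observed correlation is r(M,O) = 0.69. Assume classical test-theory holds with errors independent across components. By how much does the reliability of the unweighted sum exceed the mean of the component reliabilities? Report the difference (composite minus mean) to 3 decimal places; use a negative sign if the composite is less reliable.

0.092

Var(sum) = 2 + 1.38 = 3.38; true-score variance = 1.55 + 1.38 = 2.93; composite reliability = 0.8669.
Mean component reliability = 0.7750.
Difference = 0.8669 − 0.7750 = 0.092.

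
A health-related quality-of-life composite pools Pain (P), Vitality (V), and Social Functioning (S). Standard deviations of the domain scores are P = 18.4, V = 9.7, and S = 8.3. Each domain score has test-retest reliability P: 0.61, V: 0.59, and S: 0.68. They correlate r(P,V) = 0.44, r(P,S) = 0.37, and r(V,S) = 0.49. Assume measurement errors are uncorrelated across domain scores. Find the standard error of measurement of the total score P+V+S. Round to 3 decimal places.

Var(total) = 501.54 + 348.975 = 850.515.
True-score variance = 308.88 + 348.975 = 657.855, so reliability = 0.7735.
Error variance = 850.515 − 657.855 = 192.66; SEM = √192.66 = 13.880.

13.880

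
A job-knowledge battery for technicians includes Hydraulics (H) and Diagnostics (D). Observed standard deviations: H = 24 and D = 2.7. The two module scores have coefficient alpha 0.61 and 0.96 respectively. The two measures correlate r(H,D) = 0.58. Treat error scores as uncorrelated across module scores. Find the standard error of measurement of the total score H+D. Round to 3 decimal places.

14.998

Var(total) = 583.29 + 75.168 = 658.458.
True-score variance = 358.358 + 75.168 = 433.526, so reliability = 0.6584.
Error variance = 658.458 − 433.526 = 224.932; SEM = √224.932 = 14.998.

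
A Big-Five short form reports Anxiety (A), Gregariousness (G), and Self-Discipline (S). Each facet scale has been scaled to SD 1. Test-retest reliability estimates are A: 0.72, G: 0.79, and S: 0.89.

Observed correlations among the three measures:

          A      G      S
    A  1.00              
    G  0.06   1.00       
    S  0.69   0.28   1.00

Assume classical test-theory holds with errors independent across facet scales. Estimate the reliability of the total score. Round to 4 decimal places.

Var(A+G+S) = 3 + 2·[0.06 + 0.69 + 0.28] = 3 + 2.06 = 5.06.
Because errors are independent across components, Cov(Tᵢ,Tⱼ) = Cov(Xᵢ,Xⱼ); the off-diagonal part of the true-score variance is the same as above.
True-score variance = [0.72 + 0.79 + 0.89] + 2.06 = 2.4 + 2.06 = 4.46.
Reliability = 4.46 / 5.06 = 0.8814.

0.8814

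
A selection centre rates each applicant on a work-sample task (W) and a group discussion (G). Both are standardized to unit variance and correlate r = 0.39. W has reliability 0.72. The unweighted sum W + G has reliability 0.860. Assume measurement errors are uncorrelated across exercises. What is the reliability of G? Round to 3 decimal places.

0.891

Var(W+G) = 2 + 2·0.39 = 2.780.
True-score variance = ρ_W + ρ_G + 2·0.39, so 0.860 = (0.72 + ρ_G + 0.78) / 2.780.
ρ_G = 0.860·2.780 − 0.72 − 0.78 = 0.891.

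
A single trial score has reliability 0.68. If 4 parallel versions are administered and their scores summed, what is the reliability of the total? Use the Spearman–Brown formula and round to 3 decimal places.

ρ_k = kρ / (1 + (k−1)ρ) = 4·0.68 / (1 + 3·0.68) = 2.720 / 3.040 = 0.895.

0.895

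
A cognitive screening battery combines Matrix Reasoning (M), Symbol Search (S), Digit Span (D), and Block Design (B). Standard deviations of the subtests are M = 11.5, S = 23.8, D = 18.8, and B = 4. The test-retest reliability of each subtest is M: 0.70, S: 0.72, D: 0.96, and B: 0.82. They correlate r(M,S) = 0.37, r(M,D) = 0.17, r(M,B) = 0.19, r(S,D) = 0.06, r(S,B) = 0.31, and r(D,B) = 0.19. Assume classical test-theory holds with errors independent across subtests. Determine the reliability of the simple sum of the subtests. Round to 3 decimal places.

Var(M+S+D+B) = 11.5² + 23.8² + 18.8² + 4² + 2·[11.5·23.8·0.37 + 11.5·18.8·0.17 + 11.5·4·0.19 + 23.8·18.8·0.06 + 23.8·4·0.31 + 18.8·4·0.19] = 1068.13 + 434.819 = 1502.95.
Under uncorrelated errors the observed covariances equal the true-score covariances, so only the own-variance terms attenuate.
True-score variance = [11.5²·0.70 + 23.8²·0.72 + 18.8²·0.96 + 4²·0.82] + 434.819 = 852.834 + 434.819 = 1287.65.
Reliability = 1287.65 / 1502.95 = 0.857.

0.857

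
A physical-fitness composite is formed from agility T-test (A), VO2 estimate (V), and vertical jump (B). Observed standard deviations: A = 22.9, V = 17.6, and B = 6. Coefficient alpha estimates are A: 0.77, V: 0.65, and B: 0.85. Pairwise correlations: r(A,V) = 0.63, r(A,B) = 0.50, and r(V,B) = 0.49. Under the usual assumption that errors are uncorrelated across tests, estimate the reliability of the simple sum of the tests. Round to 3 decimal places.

0.855

Var(A+V+B) = 22.9² + 17.6² + 6² + 2·[22.9·17.6·0.63 + 22.9·6·0.50 + 17.6·6·0.49] = 870.17 + 748.718 = 1618.89.
With uncorrelated errors the cross-covariances are all true-score covariance, so they carry over unchanged; only the diagonal terms shrink to ρᵢσᵢ².
True-score variance = [22.9²·0.77 + 17.6²·0.65 + 6²·0.85] + 748.718 = 635.74 + 748.718 = 1384.46.
Reliability = 1384.46 / 1618.89 = 0.855.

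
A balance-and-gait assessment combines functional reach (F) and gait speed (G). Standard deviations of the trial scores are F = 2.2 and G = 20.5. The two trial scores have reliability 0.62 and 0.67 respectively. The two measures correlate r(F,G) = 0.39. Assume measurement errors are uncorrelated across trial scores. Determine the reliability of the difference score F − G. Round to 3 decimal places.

0.640

Var(F−G) = 2.2² + 20.5² − 2·2.2·20.5·0.39 = 425.09 − 35.178 = 389.912.
With uncorrelated errors the cross-covariances are all true-score covariance, so they carry over unchanged; only the diagonal terms shrink to ρᵢσᵢ².
True-score variance = [2.2²·0.62 + 20.5²·0.67] − 35.178 = 284.568 − 35.178 = 249.39.
Reliability = 249.39 / 389.912 = 0.640.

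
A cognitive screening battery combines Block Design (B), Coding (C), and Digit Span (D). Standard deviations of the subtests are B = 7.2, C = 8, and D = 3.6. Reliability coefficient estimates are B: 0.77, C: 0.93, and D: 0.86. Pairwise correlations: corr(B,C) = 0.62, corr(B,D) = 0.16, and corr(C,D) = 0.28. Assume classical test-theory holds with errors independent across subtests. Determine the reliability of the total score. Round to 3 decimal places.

Var(B+C+D) = 7.2² + 8² + 3.6² + 2·[7.2·8·0.62 + 7.2·3.6·0.16 + 8·3.6·0.28] = 128.8 + 95.8464 = 224.646.
Because errors are independent across components, Cov(Tᵢ,Tⱼ) = Cov(Xᵢ,Xⱼ); the off-diagonal part of the true-score variance is the same as above.
True-score variance = [7.2²·0.77 + 8²·0.93 + 3.6²·0.86] + 95.8464 = 110.582 + 95.8464 = 206.429.
Reliability = 206.429 / 224.646 = 0.919.

0.919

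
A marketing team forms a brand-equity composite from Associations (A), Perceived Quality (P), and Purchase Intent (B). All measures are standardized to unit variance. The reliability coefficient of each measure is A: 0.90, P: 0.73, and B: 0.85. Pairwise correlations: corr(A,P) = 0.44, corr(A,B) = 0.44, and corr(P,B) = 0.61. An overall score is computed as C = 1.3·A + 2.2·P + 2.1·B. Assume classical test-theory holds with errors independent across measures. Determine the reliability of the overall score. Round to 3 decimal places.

0.901

Var(C) = 1.3² + 2.2² + 2.1² + 2·[2.86·0.44 + 2.73·0.44 + 4.62·0.61] = 10.94 + 10.5556 = 21.4956.
With uncorrelated errors the cross-covariances are all true-score covariance, so they carry over unchanged; only the diagonal terms shrink to ρᵢσᵢ².
True-score variance = [1.3²·0.90 + 2.2²·0.73 + 2.1²·0.85] + 10.5556 = 8.8027 + 10.5556 = 19.3583.
Reliability = 19.3583 / 21.4956 = 0.901.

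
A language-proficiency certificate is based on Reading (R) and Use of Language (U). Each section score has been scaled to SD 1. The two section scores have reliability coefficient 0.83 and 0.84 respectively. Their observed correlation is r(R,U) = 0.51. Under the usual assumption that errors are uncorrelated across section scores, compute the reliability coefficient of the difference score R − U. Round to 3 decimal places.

0.663

Var(R−U) = 1 + 1 − 2·0.51 = 2 − 1.02 = 0.98.
With uncorrelated errors the cross-covariances are all true-score covariance, so they carry over unchanged; only the diagonal terms shrink to ρᵢσᵢ².
True-score variance = [0.83 + 0.84] − 1.02 = 1.67 − 1.02 = 0.65.
Reliability = 0.65 / 0.98 = 0.663.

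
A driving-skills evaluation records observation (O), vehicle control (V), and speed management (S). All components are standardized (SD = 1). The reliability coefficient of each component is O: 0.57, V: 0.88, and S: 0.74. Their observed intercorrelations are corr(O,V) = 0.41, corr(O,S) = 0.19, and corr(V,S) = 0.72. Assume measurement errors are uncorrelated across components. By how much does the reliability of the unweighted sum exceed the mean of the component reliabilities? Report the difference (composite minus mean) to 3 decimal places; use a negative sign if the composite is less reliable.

0.126

Var(sum) = 3 + 2.64 = 5.64; true-score variance = 2.19 + 2.64 = 4.83; composite reliability = 0.8564.
Mean component reliability = 0.7300.
Difference = 0.8564 − 0.7300 = 0.126.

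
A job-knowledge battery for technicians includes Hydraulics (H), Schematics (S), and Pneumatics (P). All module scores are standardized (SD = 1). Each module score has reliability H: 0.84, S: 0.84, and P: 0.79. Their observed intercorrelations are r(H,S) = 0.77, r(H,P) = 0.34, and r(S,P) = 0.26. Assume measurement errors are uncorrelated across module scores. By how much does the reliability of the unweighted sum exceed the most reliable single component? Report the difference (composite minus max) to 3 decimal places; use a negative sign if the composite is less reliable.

0.068

Var(sum) = 3 + 2.74 = 5.74; true-score variance = 2.47 + 2.74 = 5.21; composite reliability = 0.9077.
Max component reliability = 0.8400.
Difference = 0.9077 − 0.8400 = 0.068.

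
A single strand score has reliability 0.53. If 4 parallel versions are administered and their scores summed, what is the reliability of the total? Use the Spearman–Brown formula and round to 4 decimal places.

ρ_k = kρ / (1 + (k−1)ρ) = 4·0.53 / (1 + 3·0.53) = 2.120 / 2.590 = 0.8185.

0.8185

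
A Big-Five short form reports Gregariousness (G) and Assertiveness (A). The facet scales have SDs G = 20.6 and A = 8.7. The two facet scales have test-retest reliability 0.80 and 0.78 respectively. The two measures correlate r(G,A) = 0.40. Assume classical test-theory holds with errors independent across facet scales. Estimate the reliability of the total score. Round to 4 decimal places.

0.8422

Var(G+A) = 20.6² + 8.7² + 2·[20.6·8.7·0.40] = 500.05 + 143.376 = 643.426.
With uncorrelated errors the cross-covariances are all true-score covariance, so they carry over unchanged; only the diagonal terms shrink to ρᵢσᵢ².
True-score variance = [20.6²·0.80 + 8.7²·0.78] + 143.376 = 398.526 + 143.376 = 541.902.
Reliability = 541.902 / 643.426 = 0.8422.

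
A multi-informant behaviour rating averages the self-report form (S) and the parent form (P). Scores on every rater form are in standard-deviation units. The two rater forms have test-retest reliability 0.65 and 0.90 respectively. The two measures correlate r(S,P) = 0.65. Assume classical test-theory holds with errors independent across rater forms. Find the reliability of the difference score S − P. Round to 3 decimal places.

0.357

Var(S−P) = 1 + 1 − 2·0.65 = 2 − 1.3 = 0.7.
Because errors are independent across components, Cov(Tᵢ,Tⱼ) = Cov(Xᵢ,Xⱼ); the off-diagonal part of the true-score variance is the same as above.
True-score variance = [0.65 + 0.90] − 1.3 = 1.55 − 1.3 = 0.25.
Reliability = 0.25 / 0.7 = 0.357.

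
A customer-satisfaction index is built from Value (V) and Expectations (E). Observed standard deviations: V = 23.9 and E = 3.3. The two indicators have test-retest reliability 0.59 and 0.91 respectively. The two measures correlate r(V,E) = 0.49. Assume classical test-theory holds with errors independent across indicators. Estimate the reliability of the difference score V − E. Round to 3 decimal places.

Var(V−E) = 23.9² + 3.3² − 2·23.9·3.3·0.49 = 582.1 − 77.2926 = 504.807.
Under uncorrelated errors the observed covariances equal the true-score covariances, so only the own-variance terms attenuate.
True-score variance = [23.9²·0.59 + 3.3²·0.91] − 77.2926 = 346.924 − 77.2926 = 269.631.
Reliability = 269.631 / 504.807 = 0.534.

0.534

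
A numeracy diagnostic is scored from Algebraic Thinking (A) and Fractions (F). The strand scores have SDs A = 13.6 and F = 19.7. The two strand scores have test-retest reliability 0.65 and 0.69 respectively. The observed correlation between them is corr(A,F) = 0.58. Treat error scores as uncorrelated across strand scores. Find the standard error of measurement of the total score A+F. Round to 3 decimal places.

13.603

Var(total) = 573.05 + 310.787 = 883.837.
True-score variance = 388.006 + 310.787 = 698.793, so reliability = 0.7906.
Error variance = 883.837 − 698.793 = 185.044; SEM = √185.044 = 13.603.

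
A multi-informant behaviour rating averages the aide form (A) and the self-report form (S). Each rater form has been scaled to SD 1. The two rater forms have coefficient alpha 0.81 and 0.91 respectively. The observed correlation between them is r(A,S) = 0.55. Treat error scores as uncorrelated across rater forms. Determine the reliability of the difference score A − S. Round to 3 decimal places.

Var(A−S) = 1 + 1 − 2·0.55 = 2 − 1.1 = 0.9.
Under uncorrelated errors the observed covariances equal the true-score covariances, so only the own-variance terms attenuate.
True-score variance = [0.81 + 0.91] − 1.1 = 1.72 − 1.1 = 0.62.
Reliability = 0.62 / 0.9 = 0.689.

0.689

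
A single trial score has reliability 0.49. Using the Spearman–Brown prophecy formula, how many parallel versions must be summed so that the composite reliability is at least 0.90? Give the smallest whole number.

k ≥ ρ*(1−ρ₁)/(ρ₁(1−ρ*)) = 0.90·0.51 / (0.49·0.10) = 9.367.
Smallest integer k = 10.

10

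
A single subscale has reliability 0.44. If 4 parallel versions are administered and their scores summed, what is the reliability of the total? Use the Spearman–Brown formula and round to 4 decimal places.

0.7586

ρ_k = kρ / (1 + (k−1)ρ) = 4·0.44 / (1 + 3·0.44) = 1.760 / 2.320 = 0.7586.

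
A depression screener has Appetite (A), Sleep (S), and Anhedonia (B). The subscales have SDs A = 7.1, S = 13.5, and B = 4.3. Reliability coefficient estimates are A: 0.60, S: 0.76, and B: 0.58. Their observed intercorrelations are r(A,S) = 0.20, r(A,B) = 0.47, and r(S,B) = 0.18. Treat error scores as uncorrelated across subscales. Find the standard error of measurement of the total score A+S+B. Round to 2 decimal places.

Var(total) = 251.15 + 87.9362 = 339.086.
True-score variance = 179.48 + 87.9362 = 267.416, so reliability = 0.7886.
Error variance = 339.086 − 267.416 = 71.6698; SEM = √71.6698 = 8.47.

8.47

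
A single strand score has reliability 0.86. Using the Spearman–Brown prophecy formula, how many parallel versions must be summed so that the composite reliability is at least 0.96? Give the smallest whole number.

4

k ≥ ρ*(1−ρ₁)/(ρ₁(1−ρ*)) = 0.96·0.14 / (0.86·0.04) = 3.907.
Smallest integer k = 4.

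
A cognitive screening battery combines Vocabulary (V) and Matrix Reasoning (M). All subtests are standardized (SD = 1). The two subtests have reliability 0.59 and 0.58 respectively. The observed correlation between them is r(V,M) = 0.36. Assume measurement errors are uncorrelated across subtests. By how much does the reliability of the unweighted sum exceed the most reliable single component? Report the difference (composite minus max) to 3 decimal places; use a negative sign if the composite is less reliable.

0.105

Var(sum) = 2 + 0.72 = 2.72; true-score variance = 1.17 + 0.72 = 1.89; composite reliability = 0.6949.
Max component reliability = 0.5900.
Difference = 0.6949 − 0.5900 = 0.105.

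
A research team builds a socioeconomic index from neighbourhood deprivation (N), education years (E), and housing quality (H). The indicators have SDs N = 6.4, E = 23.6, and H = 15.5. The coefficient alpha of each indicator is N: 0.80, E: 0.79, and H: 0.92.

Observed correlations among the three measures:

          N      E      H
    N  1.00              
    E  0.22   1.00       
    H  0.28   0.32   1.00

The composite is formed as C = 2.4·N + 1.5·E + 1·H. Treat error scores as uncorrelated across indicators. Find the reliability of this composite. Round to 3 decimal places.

Var(C) = 2.4²·6.4² + 1.5²·23.6² + 15.5² + 2·[3.6·6.4·23.6·0.22 + 2.4·6.4·15.5·0.28 + 1.5·23.6·15.5·0.32] = 1729.34 + 723.74 = 2453.08.
With uncorrelated errors the cross-covariances are all true-score covariance, so they carry over unchanged; only the diagonal terms shrink to ρᵢσᵢ².
True-score variance = [2.4²·6.4²·0.80 + 1.5²·23.6²·0.79 + 15.5²·0.92] + 723.74 = 1399.77 + 723.74 = 2123.51.
Reliability = 2123.51 / 2453.08 = 0.866.

0.866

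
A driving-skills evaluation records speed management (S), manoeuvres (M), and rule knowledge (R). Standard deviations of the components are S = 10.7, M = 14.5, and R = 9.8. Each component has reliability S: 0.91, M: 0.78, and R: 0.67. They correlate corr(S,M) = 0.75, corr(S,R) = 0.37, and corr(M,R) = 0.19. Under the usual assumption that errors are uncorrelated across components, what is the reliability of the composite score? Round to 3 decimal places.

0.888

Var(S+M+R) = 10.7² + 14.5² + 9.8² + 2·[10.7·14.5·0.75 + 10.7·9.8·0.37 + 14.5·9.8·0.19] = 420.78 + 364.319 = 785.099.
With uncorrelated errors the cross-covariances are all true-score covariance, so they carry over unchanged; only the diagonal terms shrink to ρᵢσᵢ².
True-score variance = [10.7²·0.91 + 14.5²·0.78 + 9.8²·0.67] + 364.319 = 332.528 + 364.319 = 696.847.
Reliability = 696.847 / 785.099 = 0.888.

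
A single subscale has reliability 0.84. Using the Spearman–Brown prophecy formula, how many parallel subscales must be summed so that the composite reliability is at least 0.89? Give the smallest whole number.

2

k ≥ ρ*(1−ρ₁)/(ρ₁(1−ρ*)) = 0.89·0.16 / (0.84·0.11) = 1.541.
Smallest integer k = 2.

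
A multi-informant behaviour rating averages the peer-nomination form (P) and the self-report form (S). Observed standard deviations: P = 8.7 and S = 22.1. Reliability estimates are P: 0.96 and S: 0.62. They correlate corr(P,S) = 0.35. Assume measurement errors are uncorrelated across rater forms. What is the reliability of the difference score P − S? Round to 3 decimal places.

Var(P−S) = 8.7² + 22.1² − 2·8.7·22.1·0.35 = 564.1 − 134.589 = 429.511.
Because errors are independent across components, Cov(Tᵢ,Tⱼ) = Cov(Xᵢ,Xⱼ); the off-diagonal part of the true-score variance is the same as above.
True-score variance = [8.7²·0.96 + 22.1²·0.62] − 134.589 = 375.477 − 134.589 = 240.888.
Reliability = 240.888 / 429.511 = 0.561.

0.561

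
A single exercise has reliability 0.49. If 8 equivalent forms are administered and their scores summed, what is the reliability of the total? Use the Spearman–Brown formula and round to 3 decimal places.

0.885

ρ_k = kρ / (1 + (k−1)ρ) = 8·0.49 / (1 + 7·0.49) = 3.920 / 4.430 = 0.885.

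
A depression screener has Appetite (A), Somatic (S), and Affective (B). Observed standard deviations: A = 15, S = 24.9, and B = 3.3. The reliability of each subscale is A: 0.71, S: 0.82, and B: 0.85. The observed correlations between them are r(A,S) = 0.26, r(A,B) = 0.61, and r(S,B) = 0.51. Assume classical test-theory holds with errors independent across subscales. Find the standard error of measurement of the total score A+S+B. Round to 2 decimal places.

13.36

Var(total) = 855.9 + 338.423 = 1194.32.
True-score variance = 677.415 + 338.423 = 1015.84, so reliability = 0.8506.
Error variance = 1194.32 − 1015.84 = 178.485; SEM = √178.485 = 13.36.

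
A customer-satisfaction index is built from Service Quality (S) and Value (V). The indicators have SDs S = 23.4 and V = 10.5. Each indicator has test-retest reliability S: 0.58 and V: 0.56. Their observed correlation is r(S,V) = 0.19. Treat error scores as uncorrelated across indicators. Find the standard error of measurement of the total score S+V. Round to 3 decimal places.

Var(total) = 657.81 + 93.366 = 751.176.
True-score variance = 379.325 + 93.366 = 472.691, so reliability = 0.6293.
Error variance = 751.176 − 472.691 = 278.485; SEM = √278.485 = 16.688.

16.688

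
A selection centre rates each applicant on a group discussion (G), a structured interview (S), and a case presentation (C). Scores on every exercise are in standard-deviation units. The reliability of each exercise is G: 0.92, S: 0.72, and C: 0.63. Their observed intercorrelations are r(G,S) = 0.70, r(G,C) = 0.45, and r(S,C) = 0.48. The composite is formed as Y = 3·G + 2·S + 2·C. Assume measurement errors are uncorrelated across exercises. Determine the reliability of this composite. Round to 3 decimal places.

0.904

Var(Y) = 3² + 2² + 2² + 2·[6·0.70 + 6·0.45 + 4·0.48] = 17 + 17.64 = 34.64.
Because errors are independent across components, Cov(Tᵢ,Tⱼ) = Cov(Xᵢ,Xⱼ); the off-diagonal part of the true-score variance is the same as above.
True-score variance = [3²·0.92 + 2²·0.72 + 2²·0.63] + 17.64 = 13.68 + 17.64 = 31.32.
Reliability = 31.32 / 34.64 = 0.904.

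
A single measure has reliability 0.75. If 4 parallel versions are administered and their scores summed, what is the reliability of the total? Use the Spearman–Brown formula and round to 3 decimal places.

0.923

ρ_k = kρ / (1 + (k−1)ρ) = 4·0.75 / (1 + 3·0.75) = 3.000 / 3.250 = 0.923.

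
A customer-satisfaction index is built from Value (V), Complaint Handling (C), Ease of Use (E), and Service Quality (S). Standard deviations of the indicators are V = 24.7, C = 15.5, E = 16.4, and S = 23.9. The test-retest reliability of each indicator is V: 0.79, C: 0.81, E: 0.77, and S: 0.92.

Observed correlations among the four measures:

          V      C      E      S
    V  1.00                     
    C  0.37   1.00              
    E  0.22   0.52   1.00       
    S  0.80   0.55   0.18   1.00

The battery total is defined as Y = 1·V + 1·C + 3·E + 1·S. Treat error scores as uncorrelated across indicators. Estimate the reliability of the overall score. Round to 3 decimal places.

Var(Y) = 24.7² + 15.5² + 3²·16.4² + 23.9² + 2·[24.7·15.5·0.37 + 3·24.7·16.4·0.22 + 24.7·23.9·0.80 + 3·15.5·16.4·0.52 + 15.5·23.9·0.55 + 3·16.4·23.9·0.18] = 3842.19 + 3386.46 = 7228.65.
Because errors are independent across components, Cov(Tᵢ,Tⱼ) = Cov(Xᵢ,Xⱼ); the off-diagonal part of the true-score variance is the same as above.
True-score variance = [24.7²·0.79 + 15.5²·0.81 + 3²·16.4²·0.77 + 23.9²·0.92] + 3386.46 = 3065.98 + 3386.46 = 6452.44.
Reliability = 6452.44 / 7228.65 = 0.893.

0.893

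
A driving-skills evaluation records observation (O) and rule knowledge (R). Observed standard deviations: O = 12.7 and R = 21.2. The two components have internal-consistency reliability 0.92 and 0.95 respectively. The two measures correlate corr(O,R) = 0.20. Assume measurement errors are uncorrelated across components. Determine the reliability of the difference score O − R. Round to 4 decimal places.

Var(O−R) = 12.7² + 21.2² − 2·12.7·21.2·0.20 = 610.73 − 107.696 = 503.034.
Under uncorrelated errors the observed covariances equal the true-score covariances, so only the own-variance terms attenuate.
True-score variance = [12.7²·0.92 + 21.2²·0.95] − 107.696 = 575.355 − 107.696 = 467.659.
Reliability = 467.659 / 503.034 = 0.9297.

0.9297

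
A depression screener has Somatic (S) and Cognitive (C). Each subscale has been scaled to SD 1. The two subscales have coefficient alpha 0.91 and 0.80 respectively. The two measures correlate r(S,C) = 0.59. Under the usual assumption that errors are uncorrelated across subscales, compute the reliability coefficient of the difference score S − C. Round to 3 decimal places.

Var(S−C) = 1 + 1 − 2·0.59 = 2 − 1.18 = 0.82.
Under uncorrelated errors the observed covariances equal the true-score covariances, so only the own-variance terms attenuate.
True-score variance = [0.91 + 0.80] − 1.18 = 1.71 − 1.18 = 0.53.
Reliability = 0.53 / 0.82 = 0.646.

0.646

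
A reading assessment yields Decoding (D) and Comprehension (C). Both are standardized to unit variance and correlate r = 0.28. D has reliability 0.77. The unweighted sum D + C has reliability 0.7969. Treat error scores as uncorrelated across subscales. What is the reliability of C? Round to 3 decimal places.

0.710

Var(D+C) = 2 + 2·0.28 = 2.560.
True-score variance = ρ_D + ρ_C + 2·0.28, so 0.7969 = (0.77 + ρ_C + 0.56) / 2.560.
ρ_C = 0.7969·2.560 − 0.77 − 0.56 = 0.710.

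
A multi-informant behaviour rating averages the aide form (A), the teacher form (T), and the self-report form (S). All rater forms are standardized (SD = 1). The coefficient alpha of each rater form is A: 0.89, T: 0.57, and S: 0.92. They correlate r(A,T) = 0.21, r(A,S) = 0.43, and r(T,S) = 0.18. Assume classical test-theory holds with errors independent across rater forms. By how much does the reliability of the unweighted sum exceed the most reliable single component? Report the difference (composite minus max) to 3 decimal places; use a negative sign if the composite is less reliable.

Var(sum) = 3 + 1.64 = 4.64; true-score variance = 2.38 + 1.64 = 4.02; composite reliability = 0.8664.
Max component reliability = 0.9200.
Difference = 0.8664 − 0.9200 = -0.054.

-0.054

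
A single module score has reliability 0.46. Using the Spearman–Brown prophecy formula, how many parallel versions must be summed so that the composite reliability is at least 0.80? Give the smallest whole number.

k ≥ ρ*(1−ρ₁)/(ρ₁(1−ρ*)) = 0.80·0.54 / (0.46·0.20) = 4.696.
Smallest integer k = 5.

5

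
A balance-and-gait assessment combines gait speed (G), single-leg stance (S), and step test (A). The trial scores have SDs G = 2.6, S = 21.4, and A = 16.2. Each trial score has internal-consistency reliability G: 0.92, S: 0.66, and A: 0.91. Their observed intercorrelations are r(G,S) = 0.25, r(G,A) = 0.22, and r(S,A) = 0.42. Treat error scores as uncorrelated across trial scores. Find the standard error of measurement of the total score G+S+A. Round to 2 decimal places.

Var(total) = 727.16 + 337.564 = 1064.72.
True-score variance = 547.293 + 337.564 = 884.857, so reliability = 0.8311.
Error variance = 1064.72 − 884.857 = 179.867; SEM = √179.867 = 13.41.

13.41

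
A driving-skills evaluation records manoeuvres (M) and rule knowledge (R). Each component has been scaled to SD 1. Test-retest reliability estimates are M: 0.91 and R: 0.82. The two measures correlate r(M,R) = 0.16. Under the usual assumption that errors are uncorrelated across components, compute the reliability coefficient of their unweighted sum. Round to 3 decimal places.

0.884

Var(M+R) = 2 + 2·[0.16] = 2 + 0.32 = 2.32.
Under uncorrelated errors the observed covariances equal the true-score covariances, so only the own-variance terms attenuate.
True-score variance = [0.91 + 0.82] + 0.32 = 1.73 + 0.32 = 2.05.
Reliability = 2.05 / 2.32 = 0.884.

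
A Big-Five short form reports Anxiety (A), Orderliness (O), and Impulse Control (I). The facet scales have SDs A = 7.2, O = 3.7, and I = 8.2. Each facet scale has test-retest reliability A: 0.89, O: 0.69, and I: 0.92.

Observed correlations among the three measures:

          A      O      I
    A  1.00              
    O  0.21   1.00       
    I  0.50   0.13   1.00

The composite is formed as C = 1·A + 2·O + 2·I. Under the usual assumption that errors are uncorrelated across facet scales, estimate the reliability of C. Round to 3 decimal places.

Var(C) = 7.2² + 2²·3.7² + 2²·8.2² + 2·[2·7.2·3.7·0.21 + 2·7.2·8.2·0.50 + 4·3.7·8.2·0.13] = 375.56 + 172.011 = 547.571.
Because errors are independent across components, Cov(Tᵢ,Tⱼ) = Cov(Xᵢ,Xⱼ); the off-diagonal part of the true-score variance is the same as above.
True-score variance = [7.2²·0.89 + 2²·3.7²·0.69 + 2²·8.2²·0.92] + 172.011 = 331.365 + 172.011 = 503.376.
Reliability = 503.376 / 547.571 = 0.919.

0.919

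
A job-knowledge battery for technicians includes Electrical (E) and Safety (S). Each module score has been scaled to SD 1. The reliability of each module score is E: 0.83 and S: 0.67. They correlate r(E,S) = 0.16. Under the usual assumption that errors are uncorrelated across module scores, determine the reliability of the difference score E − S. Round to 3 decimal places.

0.702

Var(E−S) = 1 + 1 − 2·0.16 = 2 − 0.32 = 1.68.
Because errors are independent across components, Cov(Tᵢ,Tⱼ) = Cov(Xᵢ,Xⱼ); the off-diagonal part of the true-score variance is the same as above.
True-score variance = [0.83 + 0.67] − 0.32 = 1.5 − 0.32 = 1.18.
Reliability = 1.18 / 1.68 = 0.702.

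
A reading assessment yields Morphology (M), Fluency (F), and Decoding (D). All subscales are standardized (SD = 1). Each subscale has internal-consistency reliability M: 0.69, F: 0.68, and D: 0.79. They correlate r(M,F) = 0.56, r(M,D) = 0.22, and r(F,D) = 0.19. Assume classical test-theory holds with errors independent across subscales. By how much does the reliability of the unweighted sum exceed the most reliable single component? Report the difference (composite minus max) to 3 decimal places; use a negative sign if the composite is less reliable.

0.040

Var(sum) = 3 + 1.94 = 4.94; true-score variance = 2.16 + 1.94 = 4.1; composite reliability = 0.8300.
Max component reliability = 0.7900.
Difference = 0.8300 − 0.7900 = 0.040.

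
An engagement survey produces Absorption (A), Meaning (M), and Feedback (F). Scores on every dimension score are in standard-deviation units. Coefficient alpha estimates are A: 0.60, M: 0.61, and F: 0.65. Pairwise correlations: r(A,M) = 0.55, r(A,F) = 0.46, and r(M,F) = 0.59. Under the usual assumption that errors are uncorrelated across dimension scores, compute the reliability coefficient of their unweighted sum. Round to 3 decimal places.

Var(A+M+F) = 3 + 2·[0.55 + 0.46 + 0.59] = 3 + 3.2 = 6.2.
With uncorrelated errors the cross-covariances are all true-score covariance, so they carry over unchanged; only the diagonal terms shrink to ρᵢσᵢ².
True-score variance = [0.60 + 0.61 + 0.65] + 3.2 = 1.86 + 3.2 = 5.06.
Reliability = 5.06 / 6.2 = 0.816.

0.816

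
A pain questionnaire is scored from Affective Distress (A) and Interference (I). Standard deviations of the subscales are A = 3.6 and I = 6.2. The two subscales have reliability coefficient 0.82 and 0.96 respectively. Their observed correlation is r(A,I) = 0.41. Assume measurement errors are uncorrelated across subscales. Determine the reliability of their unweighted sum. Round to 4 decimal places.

0.9445

Var(A+I) = 3.6² + 6.2² + 2·[3.6·6.2·0.41] = 51.4 + 18.3024 = 69.7024.
Because errors are independent across components, Cov(Tᵢ,Tⱼ) = Cov(Xᵢ,Xⱼ); the off-diagonal part of the true-score variance is the same as above.
True-score variance = [3.6²·0.82 + 6.2²·0.96] + 18.3024 = 47.5296 + 18.3024 = 65.832.
Reliability = 65.832 / 69.7024 = 0.9445.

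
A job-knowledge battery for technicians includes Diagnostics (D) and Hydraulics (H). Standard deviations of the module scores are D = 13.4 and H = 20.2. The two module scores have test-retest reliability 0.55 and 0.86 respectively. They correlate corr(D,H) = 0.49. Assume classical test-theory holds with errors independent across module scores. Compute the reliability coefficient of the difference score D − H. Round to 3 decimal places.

Var(D−H) = 13.4² + 20.2² − 2·13.4·20.2·0.49 = 587.6 − 265.266 = 322.334.
Under uncorrelated errors the observed covariances equal the true-score covariances, so only the own-variance terms attenuate.
True-score variance = [13.4²·0.55 + 20.2²·0.86] − 265.266 = 449.672 − 265.266 = 184.406.
Reliability = 184.406 / 322.334 = 0.572.

0.572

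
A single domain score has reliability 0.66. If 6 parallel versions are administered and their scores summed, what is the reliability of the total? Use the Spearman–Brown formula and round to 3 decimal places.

0.921

ρ_k = kρ / (1 + (k−1)ρ) = 6·0.66 / (1 + 5·0.66) = 3.960 / 4.300 = 0.921.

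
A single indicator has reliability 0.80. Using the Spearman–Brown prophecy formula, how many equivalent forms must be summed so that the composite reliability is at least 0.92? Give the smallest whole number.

3

k ≥ ρ*(1−ρ₁)/(ρ₁(1−ρ*)) = 0.92·0.20 / (0.80·0.08) = 2.875.
Smallest integer k = 3.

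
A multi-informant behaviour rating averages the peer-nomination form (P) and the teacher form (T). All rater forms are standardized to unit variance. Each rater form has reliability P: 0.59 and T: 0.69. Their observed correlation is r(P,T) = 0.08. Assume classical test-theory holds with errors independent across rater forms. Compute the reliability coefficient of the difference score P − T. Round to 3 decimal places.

0.609

Var(P−T) = 1 + 1 − 2·0.08 = 2 − 0.16 = 1.84.
Because errors are independent across components, Cov(Tᵢ,Tⱼ) = Cov(Xᵢ,Xⱼ); the off-diagonal part of the true-score variance is the same as above.
True-score variance = [0.59 + 0.69] − 0.16 = 1.28 − 0.16 = 1.12.
Reliability = 1.12 / 1.84 = 0.609.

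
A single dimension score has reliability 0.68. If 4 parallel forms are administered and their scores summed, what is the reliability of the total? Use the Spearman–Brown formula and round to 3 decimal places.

0.895

ρ_k = kρ / (1 + (k−1)ρ) = 4·0.68 / (1 + 3·0.68) = 2.720 / 3.040 = 0.895.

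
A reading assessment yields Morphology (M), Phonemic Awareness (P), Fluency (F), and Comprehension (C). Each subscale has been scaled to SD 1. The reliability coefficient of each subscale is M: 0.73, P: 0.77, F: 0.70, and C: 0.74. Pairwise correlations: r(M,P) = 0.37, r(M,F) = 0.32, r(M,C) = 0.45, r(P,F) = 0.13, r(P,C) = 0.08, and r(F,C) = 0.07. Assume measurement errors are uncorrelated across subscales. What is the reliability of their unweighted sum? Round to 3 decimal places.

Var(M+P+F+C) = 4 + 2·[0.37 + 0.32 + 0.45 + 0.13 + 0.08 + 0.07] = 4 + 2.84 = 6.84.
Under uncorrelated errors the observed covariances equal the true-score covariances, so only the own-variance terms attenuate.
True-score variance = [0.73 + 0.77 + 0.70 + 0.74] + 2.84 = 2.94 + 2.84 = 5.78.
Reliability = 5.78 / 6.84 = 0.845.

0.845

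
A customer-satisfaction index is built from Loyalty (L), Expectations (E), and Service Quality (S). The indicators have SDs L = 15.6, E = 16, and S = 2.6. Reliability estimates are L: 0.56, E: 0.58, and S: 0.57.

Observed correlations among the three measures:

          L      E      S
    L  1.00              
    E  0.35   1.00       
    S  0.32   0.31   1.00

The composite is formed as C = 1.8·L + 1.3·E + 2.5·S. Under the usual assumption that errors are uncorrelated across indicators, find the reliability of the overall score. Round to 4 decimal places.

Var(C) = 1.8²·15.6² + 1.3²·16² + 2.5²·2.6² + 2·[2.34·15.6·16·0.35 + 4.5·15.6·2.6·0.32 + 3.25·16·2.6·0.31] = 1263.38 + 609.482 = 1872.86.
Under uncorrelated errors the observed covariances equal the true-score covariances, so only the own-variance terms attenuate.
True-score variance = [1.8²·15.6²·0.56 + 1.3²·16²·0.58 + 2.5²·2.6²·0.57] + 609.482 = 716.566 + 609.482 = 1326.05.
Reliability = 1326.05 / 1872.86 = 0.7080.

0.7080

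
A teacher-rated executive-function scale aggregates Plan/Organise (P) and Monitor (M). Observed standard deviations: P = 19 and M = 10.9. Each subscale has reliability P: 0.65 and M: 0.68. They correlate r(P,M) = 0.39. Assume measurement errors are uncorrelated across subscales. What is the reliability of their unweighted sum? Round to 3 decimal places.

Var(P+M) = 19² + 10.9² + 2·[19·10.9·0.39] = 479.81 + 161.538 = 641.348.
With uncorrelated errors the cross-covariances are all true-score covariance, so they carry over unchanged; only the diagonal terms shrink to ρᵢσᵢ².
True-score variance = [19²·0.65 + 10.9²·0.68] + 161.538 = 315.441 + 161.538 = 476.979.
Reliability = 476.979 / 641.348 = 0.744.

0.744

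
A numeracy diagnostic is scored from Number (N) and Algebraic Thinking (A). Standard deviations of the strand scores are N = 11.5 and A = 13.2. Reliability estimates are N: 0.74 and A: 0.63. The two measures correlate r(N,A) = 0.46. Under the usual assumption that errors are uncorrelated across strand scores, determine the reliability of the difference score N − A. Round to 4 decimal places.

Var(N−A) = 11.5² + 13.2² − 2·11.5·13.2·0.46 = 306.49 − 139.656 = 166.834.
Because errors are independent across components, Cov(Tᵢ,Tⱼ) = Cov(Xᵢ,Xⱼ); the off-diagonal part of the true-score variance is the same as above.
True-score variance = [11.5²·0.74 + 13.2²·0.63] − 139.656 = 207.636 − 139.656 = 67.9802.
Reliability = 67.9802 / 166.834 = 0.4075.

0.4075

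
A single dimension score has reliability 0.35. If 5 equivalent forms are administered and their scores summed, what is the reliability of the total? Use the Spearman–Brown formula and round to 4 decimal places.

ρ_k = kρ / (1 + (k−1)ρ) = 5·0.35 / (1 + 4·0.35) = 1.750 / 2.400 = 0.7292.

0.7292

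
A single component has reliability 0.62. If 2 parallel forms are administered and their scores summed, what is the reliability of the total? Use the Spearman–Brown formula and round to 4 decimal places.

0.7654

ρ_k = kρ / (1 + (k−1)ρ) = 2·0.62 / (1 + 1·0.62) = 1.240 / 1.620 = 0.7654.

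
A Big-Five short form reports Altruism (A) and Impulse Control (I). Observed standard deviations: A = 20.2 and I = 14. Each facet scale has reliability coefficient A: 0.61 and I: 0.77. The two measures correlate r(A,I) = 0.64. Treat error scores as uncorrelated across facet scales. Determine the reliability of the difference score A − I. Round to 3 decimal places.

0.156

Var(A−I) = 20.2² + 14² − 2·20.2·14·0.64 = 604.04 − 361.984 = 242.056.
Because errors are independent across components, Cov(Tᵢ,Tⱼ) = Cov(Xᵢ,Xⱼ); the off-diagonal part of the true-score variance is the same as above.
True-score variance = [20.2²·0.61 + 14²·0.77] − 361.984 = 399.824 − 361.984 = 37.8404.
Reliability = 37.8404 / 242.056 = 0.156.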